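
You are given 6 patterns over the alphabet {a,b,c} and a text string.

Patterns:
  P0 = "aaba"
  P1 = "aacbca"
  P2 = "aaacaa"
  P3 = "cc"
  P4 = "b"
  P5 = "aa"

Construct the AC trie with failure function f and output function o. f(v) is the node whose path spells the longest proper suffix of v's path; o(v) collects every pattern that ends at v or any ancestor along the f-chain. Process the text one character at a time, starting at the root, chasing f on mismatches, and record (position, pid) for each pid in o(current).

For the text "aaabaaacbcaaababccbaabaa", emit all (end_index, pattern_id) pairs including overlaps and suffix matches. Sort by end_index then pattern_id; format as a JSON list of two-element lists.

Build automaton:
Trie (insert patterns):
  n0 'ε': a→1 b→15 c→13
  n1 'a': a→2
  n2 'aa': a→9 b→3 c→5  [P5 ends]
  n3 'aab': a→4
  n4 'aaba': ·  [P0 ends]
  n5 'aac': b→6
  n6 'aacb': c→7
  n7 'aacbc': a→8
  n8 'aacbca': ·  [P1 ends]
  n9 'aaa': c→10
  n10 'aaac': a→11
  n11 'aaaca': a→12
  n12 'aaacaa': ·  [P2 ends]
  n13 'c': c→14
  n14 'cc': ·  [P3 ends]
  n15 'b': ·  [P4 ends]

Failure links (BFS by depth):
  fail(1) 'a': from fail(0)=0 chase 'a': 0 ⇒ 0;  out=∅∪out(0)=∅
  fail(13) 'c': from fail(0)=0 chase 'c': 0 ⇒ 0;  out=∅∪out(0)=∅
  fail(15) 'b': from fail(0)=0 chase 'b': 0 ⇒ 0;  out={4}∪out(0)={4}
  fail(2) 'aa': from fail(1)=0 chase 'a': 0 ⇒ 1;  out={5}∪out(1)={5}
  fail(14) 'cc': from fail(13)=0 chase 'c': 0 ⇒ 13;  out={3}∪out(13)={3}
  fail(3) 'aab': from fail(2)=1 chase 'b': 1→0 ⇒ 15;  out=∅∪out(15)={4}
  fail(5) 'aac': from fail(2)=1 chase 'c': 1→0 ⇒ 13;  out=∅∪out(13)=∅
  fail(9) 'aaa': from fail(2)=1 chase 'a': 1 ⇒ 2;  out=∅∪out(2)={5}
  fail(4) 'aaba': from fail(3)=15 chase 'a': 15→0 ⇒ 1;  out={0}∪out(1)={0}
  fail(6) 'aacb': from fail(5)=13 chase 'b': 13→0 ⇒ 15;  out=∅∪out(15)={4}
  fail(10) 'aaac': from fail(9)=2 chase 'c': 2 ⇒ 5;  out=∅∪out(5)=∅
  fail(7) 'aacbc': from fail(6)=15 chase 'c': 15→0 ⇒ 13;  out=∅∪out(13)=∅
  fail(11) 'aaaca': from fail(10)=5 chase 'a': 5→13→0 ⇒ 1;  out=∅∪out(1)=∅
  fail(8) 'aacbca': from fail(7)=13 chase 'a': 13→0 ⇒ 1;  out={1}∪out(1)={1}
  fail(12) 'aaacaa': from fail(11)=1 chase 'a': 1 ⇒ 2;  out={2}∪out(2)={2,5}

Text stream:
pos 0 'a': at 1
pos 1 'a': at 2  ** P5@[0:1]
pos 2 'a': at 9  ** P5@[1:2]
pos 3 'b': at 3 (fail-walked)  ** P4@[3:3]
pos 4 'a': at 4  ** P0@[1:4]
pos 5 'a': at 2 (fail-walked)  ** P5@[4:5]
pos 6 'a': at 9  ** P5@[5:6]
pos 7 'c': at 10
pos 8 'b': at 6 (fail-walked)  ** P4@[8:8]
pos 9 'c': at 7
pos 10 'a': at 8  ** P1@[5:10]
pos 11 'a': at 2 (fail-walked)  ** P5@[10:11]
pos 12 'a': at 9  ** P5@[11:12]
pos 13 'b': at 3 (fail-walked)  ** P4@[13:13]
pos 14 'a': at 4  ** P0@[11:14]
pos 15 'b': at 15 (fail-walked)  ** P4@[15:15]
pos 16 'c': at 13 (fail-walked)
pos 17 'c': at 14  ** P3@[16:17]
pos 18 'b': at 15 (fail-walked)  ** P4@[18:18]
pos 19 'a': at 1 (fail-walked)
pos 20 'a': at 2  ** P5@[19:20]
pos 21 'b': at 3  ** P4@[21:21]
pos 22 'a': at 4  ** P0@[19:22]
pos 23 'a': at 2 (fail-walked)  ** P5@[22:23]

All matches (sorted): [[1,5],[2,5],[3,4],[4,0],[5,5],[6,5],[8,4],[10,1],[11,5],[12,5],[13,4],[14,0],[15,4],[17,3],[18,4],[20,5],[21,4],[22,0],[23,5]]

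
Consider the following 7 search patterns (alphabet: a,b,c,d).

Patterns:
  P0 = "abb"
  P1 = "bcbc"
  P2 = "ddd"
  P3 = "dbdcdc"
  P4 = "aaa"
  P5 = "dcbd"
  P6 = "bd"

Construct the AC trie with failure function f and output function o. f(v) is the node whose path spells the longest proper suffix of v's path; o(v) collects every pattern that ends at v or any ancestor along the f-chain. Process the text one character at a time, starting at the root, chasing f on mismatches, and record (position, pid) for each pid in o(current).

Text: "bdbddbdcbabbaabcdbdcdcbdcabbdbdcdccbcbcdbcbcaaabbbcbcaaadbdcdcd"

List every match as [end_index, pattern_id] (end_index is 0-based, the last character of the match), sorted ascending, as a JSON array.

Construct AC machine:
Trie nodes:
  n0 'ε': a→1 b→4 d→8
  n1 'a': a→16 b→2
  n2 'ab': b→3
  n3 'abb': ·  ←P0
  n4 'b': c→5 d→21
  n5 'bc': b→6
  n6 'bcb': c→7
  n7 'bcbc': ·  ←P1
  n8 'd': b→11 c→18 d→9
  n9 'dd': d→10
  n10 'ddd': ·  ←P2
  n11 'db': d→12
  n12 'dbd': c→13
  n13 'dbdc': d→14
  n14 'dbdcd': c→15
  n15 'dbdcdc': ·  ←P3
  n16 'aa': a→17
  n17 'aaa': ·  ←P4
  n18 'dc': b→19
  n19 'dcb': d→20
  n20 'dcbd': ·  ←P5
  n21 'bd': ·  ←P6

BFS fail/out derivation:
  n1('a'): parent n0 fail=0; on 'a' 0 → fail=0;  out ∅∪∅=∅
  n4('b'): parent n0 fail=0; on 'b' 0 → fail=0;  out ∅∪∅=∅
  n8('d'): parent n0 fail=0; on 'd' 0 → fail=0;  out ∅∪∅=∅
  n2('ab'): parent n1 fail=0; on 'b' 0 → fail=4;  out ∅∪∅=∅
  n5('bc'): parent n4 fail=0; on 'c' 0 → fail=0;  out ∅∪∅=∅
  n9('dd'): parent n8 fail=0; on 'd' 0 → fail=8;  out ∅∪∅=∅
  n11('db'): parent n8 fail=0; on 'b' 0 → fail=4;  out ∅∪∅=∅
  n16('aa'): parent n1 fail=0; on 'a' 0 → fail=1;  out ∅∪∅=∅
  n18('dc'): parent n8 fail=0; on 'c' 0 → fail=0;  out ∅∪∅=∅
  n21('bd'): parent n4 fail=0; on 'd' 0 → fail=8;  out {6}∪∅={6}
  n3('abb'): parent n2 fail=4; on 'b' 4→0 → fail=4;  out {0}∪∅={0}
  n6('bcb'): parent n5 fail=0; on 'b' 0 → fail=4;  out ∅∪∅=∅
  n10('ddd'): parent n9 fail=8; on 'd' 8 → fail=9;  out {2}∪∅={2}
  n12('dbd'): parent n11 fail=4; on 'd' 4 → fail=21;  out ∅∪{6}={6}
  n17('aaa'): parent n16 fail=1; on 'a' 1 → fail=16;  out {4}∪∅={4}
  n19('dcb'): parent n18 fail=0; on 'b' 0 → fail=4;  out ∅∪∅=∅
  n7('bcbc'): parent n6 fail=4; on 'c' 4 → fail=5;  out {1}∪∅={1}
  n13('dbdc'): parent n12 fail=21; on 'c' 21→8 → fail=18;  out ∅∪∅=∅
  n20('dcbd'): parent n19 fail=4; on 'd' 4 → fail=21;  out {5}∪{6}={5,6}
  n14('dbdcd'): parent n13 fail=18; on 'd' 18→0 → fail=8;  out ∅∪∅=∅
  n15('dbdcdc'): parent n14 fail=8; on 'c' 8 → fail=18;  out {3}∪∅={3}

Run:
i=0 'b': node 0→4
i=1 'd': node 4→21  ** P6@[0:1]
i=2 'b': node 21→11 ·f
i=3 'd': node 11→12  ** P6@[2:3]
i=4 'd': node 12→9 ·f
i=5 'b': node 9→11 ·f
i=6 'd': node 11→12  ** P6@[5:6]
i=7 'c': node 12→13
i=8 'b': node 13→19 ·f
i=9 'a': node 19→1 ·f
i=10 'b': node 1→2
i=11 'b': node 2→3  ** P0@[9:11]
i=12 'a': node 3→1 ·f
i=13 'a': node 1→16
i=14 'b': node 16→2 ·f
i=15 'c': node 2→5 ·f
i=16 'd': node 5→8 ·f
i=17 'b': node 8→11
i=18 'd': node 11→12  ** P6@[17:18]
i=19 'c': node 12→13
i=20 'd': node 13→14
i=21 'c': node 14→15  ** P3@[16:21]
i=22 'b': node 15→19 ·f
i=23 'd': node 19→20  ** P5@[20:23],P6@[22:23]
i=24 'c': node 20→18 ·f
i=25 'a': node 18→1 ·f
i=26 'b': node 1→2
i=27 'b': node 2→3  ** P0@[25:27]
i=28 'd': node 3→21 ·f  ** P6@[27:28]
i=29 'b': node 21→11 ·f
i=30 'd': node 11→12  ** P6@[29:30]
i=31 'c': node 12→13
i=32 'd': node 13→14
i=33 'c': node 14→15  ** P3@[28:33]
i=34 'c': node 15→0 ·f
i=35 'b': node 0→4
i=36 'c': node 4→5
i=37 'b': node 5→6
i=38 'c': node 6→7  ** P1@[35:38]
i=39 'd': node 7→8 ·f
i=40 'b': node 8→11
i=41 'c': node 11→5 ·f
i=42 'b': node 5→6
i=43 'c': node 6→7  ** P1@[40:43]
i=44 'a': node 7→1 ·f
i=45 'a': node 1→16
i=46 'a': node 16→17  ** P4@[44:46]
i=47 'b': node 17→2 ·f
i=48 'b': node 2→3  ** P0@[46:48]
i=49 'b': node 3→4 ·f
i=50 'c': node 4→5
i=51 'b': node 5→6
i=52 'c': node 6→7  ** P1@[49:52]
i=53 'a': node 7→1 ·f
i=54 'a': node 1→16
i=55 'a': node 16→17  ** P4@[53:55]
i=56 'd': node 17→8 ·f
i=57 'b': node 8→11
i=58 'd': node 11→12  ** P6@[57:58]
i=59 'c': node 12→13
i=60 'd': node 13→14
i=61 'c': node 14→15  ** P3@[56:61]
i=62 'd': node 15→8 ·f

Matches: [[1,6],[3,6],[6,6],[11,0],[18,6],[21,3],[23,5],[23,6],[27,0],[28,6],[30,6],[33,3],[38,1],[43,1],[46,4],[48,0],[52,1],[55,4],[58,6],[61,3]]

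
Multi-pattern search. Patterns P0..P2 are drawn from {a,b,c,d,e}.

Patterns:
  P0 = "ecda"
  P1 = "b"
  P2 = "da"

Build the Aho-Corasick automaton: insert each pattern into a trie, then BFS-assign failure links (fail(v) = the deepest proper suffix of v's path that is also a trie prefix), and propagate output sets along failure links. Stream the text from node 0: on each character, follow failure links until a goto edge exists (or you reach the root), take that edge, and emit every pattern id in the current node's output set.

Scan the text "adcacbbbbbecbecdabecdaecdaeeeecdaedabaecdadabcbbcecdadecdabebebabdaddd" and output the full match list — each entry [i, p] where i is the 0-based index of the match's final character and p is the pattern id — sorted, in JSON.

Build automaton:
Trie (insert patterns):
  0='ε' goto b→5 d→6 e→1
  1='e' goto c→2
  2='ec' goto d→3
  3='ecd' goto a→4
  4='ecda' goto ·  ←P0
  5='b' goto ·  ←P1
  6='d' goto a→7
  7='da' goto ·  ←P2

Failure links (BFS by depth):
  n1('e'): parent n0 fail=0; on 'e' 0 → fail=0;  out ∅∪∅=∅
  n5('b'): parent n0 fail=0; on 'b' 0 → fail=0;  out {1}∪∅={1}
  n6('d'): parent n0 fail=0; on 'd' 0 → fail=0;  out ∅∪∅=∅
  n2('ec'): parent n1 fail=0; on 'c' 0 → fail=0;  out ∅∪∅=∅
  n7('da'): parent n6 fail=0; on 'a' 0 → fail=0;  out {2}∪∅={2}
  n3('ecd'): parent n2 fail=0; on 'd' 0 → fail=6;  out ∅∪∅=∅
  n4('ecda'): parent n3 fail=6; on 'a' 6 → fail=7;  out {0}∪{2}={0,2}

Run:
[0] read 'a'  n0⇒n0
[1] read 'd'  n0⇒n6
[2] read 'c'  n6⇒n0 (via fail)
[3] read 'a'  n0⇒n0
[4] read 'c'  n0⇒n0
[5] read 'b'  n0⇒n5  emit P1@[5:5]
[6] read 'b'  n5⇒n5 (via fail)  emit P1@[6:6]
[7] read 'b'  n5⇒n5 (via fail)  emit P1@[7:7]
[8] read 'b'  n5⇒n5 (via fail)  emit P1@[8:8]
[9] read 'b'  n5⇒n5 (via fail)  emit P1@[9:9]
[10] read 'e'  n5⇒n1 (via fail)
[11] read 'c'  n1⇒n2
[12] read 'b'  n2⇒n5 (via fail)  emit P1@[12:12]
[13] read 'e'  n5⇒n1 (via fail)
[14] read 'c'  n1⇒n2
[15] read 'd'  n2⇒n3
[16] read 'a'  n3⇒n4  emit P0@[13:16],P2@[15:16]
[17] read 'b'  n4⇒n5 (via fail)  emit P1@[17:17]
[18] read 'e'  n5⇒n1 (via fail)
[19] read 'c'  n1⇒n2
[20] read 'd'  n2⇒n3
[21] read 'a'  n3⇒n4  emit P0@[18:21],P2@[20:21]
[22] read 'e'  n4⇒n1 (via fail)
[23] read 'c'  n1⇒n2
[24] read 'd'  n2⇒n3
[25] read 'a'  n3⇒n4  emit P0@[22:25],P2@[24:25]
[26] read 'e'  n4⇒n1 (via fail)
[27] read 'e'  n1⇒n1 (via fail)
[28] read 'e'  n1⇒n1 (via fail)
[29] read 'e'  n1⇒n1 (via fail)
[30] read 'c'  n1⇒n2
[31] read 'd'  n2⇒n3
[32] read 'a'  n3⇒n4  emit P0@[29:32],P2@[31:32]
[33] read 'e'  n4⇒n1 (via fail)
[34] read 'd'  n1⇒n6 (via fail)
[35] read 'a'  n6⇒n7  emit P2@[34:35]
[36] read 'b'  n7⇒n5 (via fail)  emit P1@[36:36]
[37] read 'a'  n5⇒n0 (via fail)
[38] read 'e'  n0⇒n1
[39] read 'c'  n1⇒n2
[40] read 'd'  n2⇒n3
[41] read 'a'  n3⇒n4  emit P0@[38:41],P2@[40:41]
[42] read 'd'  n4⇒n6 (via fail)
[43] read 'a'  n6⇒n7  emit P2@[42:43]
[44] read 'b'  n7⇒n5 (via fail)  emit P1@[44:44]
[45] read 'c'  n5⇒n0 (via fail)
[46] read 'b'  n0⇒n5  emit P1@[46:46]
[47] read 'b'  n5⇒n5 (via fail)  emit P1@[47:47]
[48] read 'c'  n5⇒n0 (via fail)
[49] read 'e'  n0⇒n1
[50] read 'c'  n1⇒n2
[51] read 'd'  n2⇒n3
[52] read 'a'  n3⇒n4  emit P0@[49:52],P2@[51:52]
[53] read 'd'  n4⇒n6 (via fail)
[54] read 'e'  n6⇒n1 (via fail)
[55] read 'c'  n1⇒n2
[56] read 'd'  n2⇒n3
[57] read 'a'  n3⇒n4  emit P0@[54:57],P2@[56:57]
[58] read 'b'  n4⇒n5 (via fail)  emit P1@[58:58]
[59] read 'e'  n5⇒n1 (via fail)
[60] read 'b'  n1⇒n5 (via fail)  emit P1@[60:60]
[61] read 'e'  n5⇒n1 (via fail)
[62] read 'b'  n1⇒n5 (via fail)  emit P1@[62:62]
[63] read 'a'  n5⇒n0 (via fail)
[64] read 'b'  n0⇒n5  emit P1@[64:64]
[65] read 'd'  n5⇒n6 (via fail)
[66] read 'a'  n6⇒n7  emit P2@[65:66]
[67] read 'd'  n7⇒n6 (via fail)
[68] read 'd'  n6⇒n6 (via fail)
[69] read 'd'  n6⇒n6 (via fail)

Matches: [[5,1],[6,1],[7,1],[8,1],[9,1],[12,1],[16,0],[16,2],[17,1],[21,0],[21,2],[25,0],[25,2],[32,0],[32,2],[35,2],[36,1],[41,0],[41,2],[43,2],[44,1],[46,1],[47,1],[52,0],[52,2],[57,0],[57,2],[58,1],[60,1],[62,1],[64,1],[66,2]]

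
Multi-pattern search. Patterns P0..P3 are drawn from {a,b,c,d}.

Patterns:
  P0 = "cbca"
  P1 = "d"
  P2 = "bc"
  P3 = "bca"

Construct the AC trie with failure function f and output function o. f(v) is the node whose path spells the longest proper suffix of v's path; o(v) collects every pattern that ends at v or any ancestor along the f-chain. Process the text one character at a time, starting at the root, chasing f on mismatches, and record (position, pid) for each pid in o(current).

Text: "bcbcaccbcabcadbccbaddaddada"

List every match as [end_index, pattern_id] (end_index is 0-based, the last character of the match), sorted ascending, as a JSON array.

Build automaton:
Trie nodes:
  0='ε' goto b→6 c→1 d→5
  1='c' goto b→2
  2='cb' goto c→3
  3='cbc' goto a→4
  4='cbca' goto ·  ←P0
  5='d' goto ·  ←P1
  6='b' goto c→7
  7='bc' goto a→8  ←P2
  8='bca' goto ·  ←P3

Failure links (BFS by depth):
  fail(1) 'c': from fail(0)=0 chase 'c': 0 ⇒ 0;  out=∅∪out(0)=∅
  fail(5) 'd': from fail(0)=0 chase 'd': 0 ⇒ 0;  out={1}∪out(0)={1}
  fail(6) 'b': from fail(0)=0 chase 'b': 0 ⇒ 0;  out=∅∪out(0)=∅
  fail(2) 'cb': from fail(1)=0 chase 'b': 0 ⇒ 6;  out=∅∪out(6)=∅
  fail(7) 'bc': from fail(6)=0 chase 'c': 0 ⇒ 1;  out={2}∪out(1)={2}
  fail(3) 'cbc': from fail(2)=6 chase 'c': 6 ⇒ 7;  out=∅∪out(7)={2}
  fail(8) 'bca': from fail(7)=1 chase 'a': 1→0 ⇒ 0;  out={3}∪out(0)={3}
  fail(4) 'cbca': from fail(3)=7 chase 'a': 7 ⇒ 8;  out={0}∪out(8)={0,3}

Run:
pos 0 'b': at 6
pos 1 'c': at 7  ** P2@[0:1]
pos 2 'b': at 2 (fail-walked)
pos 3 'c': at 3  ** P2@[2:3]
pos 4 'a': at 4  ** P0@[1:4],P3@[2:4]
pos 5 'c': at 1 (fail-walked)
pos 6 'c': at 1 (fail-walked)
pos 7 'b': at 2
pos 8 'c': at 3  ** P2@[7:8]
pos 9 'a': at 4  ** P0@[6:9],P3@[7:9]
pos 10 'b': at 6 (fail-walked)
pos 11 'c': at 7  ** P2@[10:11]
pos 12 'a': at 8  ** P3@[10:12]
pos 13 'd': at 5 (fail-walked)  ** P1@[13:13]
pos 14 'b': at 6 (fail-walked)
pos 15 'c': at 7  ** P2@[14:15]
pos 16 'c': at 1 (fail-walked)
pos 17 'b': at 2
pos 18 'a': at 0 (fail-walked)
pos 19 'd': at 5  ** P1@[19:19]
pos 20 'd': at 5 (fail-walked)  ** P1@[20:20]
pos 21 'a': at 0 (fail-walked)
pos 22 'd': at 5  ** P1@[22:22]
pos 23 'd': at 5 (fail-walked)  ** P1@[23:23]
pos 24 'a': at 0 (fail-walked)
pos 25 'd': at 5  ** P1@[25:25]
pos 26 'a': at 0 (fail-walked)

Matches: [[1,2],[3,2],[4,0],[4,3],[8,2],[9,0],[9,3],[11,2],[12,3],[13,1],[15,2],[19,1],[20,1],[22,1],[23,1],[25,1]]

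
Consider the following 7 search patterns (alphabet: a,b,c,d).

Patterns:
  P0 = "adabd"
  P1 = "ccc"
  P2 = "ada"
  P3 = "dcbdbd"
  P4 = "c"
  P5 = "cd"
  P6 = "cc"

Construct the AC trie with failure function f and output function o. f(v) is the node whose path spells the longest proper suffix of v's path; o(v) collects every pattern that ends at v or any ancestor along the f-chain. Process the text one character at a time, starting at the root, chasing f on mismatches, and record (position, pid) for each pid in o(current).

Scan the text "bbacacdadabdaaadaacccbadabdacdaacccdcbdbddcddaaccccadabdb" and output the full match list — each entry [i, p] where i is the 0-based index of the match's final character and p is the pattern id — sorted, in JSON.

Build automaton:
Trie (insert patterns):
  n0 'ε': a→1 c→6 d→9
  n1 'a': d→2
  n2 'ad': a→3
  n3 'ada': b→4  [P2 ends]
  n4 'adab': d→5
  n5 'adabd': ·  [P0 ends]
  n6 'c': c→7 d→15  [P4 ends]
  n7 'cc': c→8  [P6 ends]
  n8 'ccc': ·  [P1 ends]
  n9 'd': c→10
  n10 'dc': b→11
  n11 'dcb': d→12
  n12 'dcbd': b→13
  n13 'dcbdb': d→14
  n14 'dcbdbd': ·  [P3 ends]
  n15 'cd': ·  [P5 ends]

BFS fail/out derivation:
  n1('a'): parent n0 fail=0; on 'a' 0 → fail=0;  out ∅∪∅=∅
  n6('c'): parent n0 fail=0; on 'c' 0 → fail=0;  out {4}∪∅={4}
  n9('d'): parent n0 fail=0; on 'd' 0 → fail=0;  out ∅∪∅=∅
  n2('ad'): parent n1 fail=0; on 'd' 0 → fail=9;  out ∅∪∅=∅
  n7('cc'): parent n6 fail=0; on 'c' 0 → fail=6;  out {6}∪{4}={4,6}
  n10('dc'): parent n9 fail=0; on 'c' 0 → fail=6;  out ∅∪{4}={4}
  n15('cd'): parent n6 fail=0; on 'd' 0 → fail=9;  out {5}∪∅={5}
  n3('ada'): parent n2 fail=9; on 'a' 9→0 → fail=1;  out {2}∪∅={2}
  n8('ccc'): parent n7 fail=6; on 'c' 6 → fail=7;  out {1}∪{4,6}={1,4,6}
  n11('dcb'): parent n10 fail=6; on 'b' 6→0 → fail=0;  out ∅∪∅=∅
  n4('adab'): parent n3 fail=1; on 'b' 1→0 → fail=0;  out ∅∪∅=∅
  n12('dcbd'): parent n11 fail=0; on 'd' 0 → fail=9;  out ∅∪∅=∅
  n5('adabd'): parent n4 fail=0; on 'd' 0 → fail=9;  out {0}∪∅={0}
  n13('dcbdb'): parent n12 fail=9; on 'b' 9→0 → fail=0;  out ∅∪∅=∅
  n14('dcbdbd'): parent n13 fail=0; on 'd' 0 → fail=9;  out {3}∪∅={3}

Text stream:
pos 0 'b': at 0
pos 1 'b': at 0
pos 2 'a': at 1
pos 3 'c': at 6 (fail-walked)  emit P4@[3:3]
pos 4 'a': at 1 (fail-walked)
pos 5 'c': at 6 (fail-walked)  emit P4@[5:5]
pos 6 'd': at 15  emit P5@[5:6]
pos 7 'a': at 1 (fail-walked)
pos 8 'd': at 2
pos 9 'a': at 3  emit P2@[7:9]
pos 10 'b': at 4
pos 11 'd': at 5  emit P0@[7:11]
pos 12 'a': at 1 (fail-walked)
pos 13 'a': at 1 (fail-walked)
pos 14 'a': at 1 (fail-walked)
pos 15 'd': at 2
pos 16 'a': at 3  emit P2@[14:16]
pos 17 'a': at 1 (fail-walked)
pos 18 'c': at 6 (fail-walked)  emit P4@[18:18]
pos 19 'c': at 7  emit P4@[19:19],P6@[18:19]
pos 20 'c': at 8  emit P1@[18:20],P4@[20:20],P6@[19:20]
pos 21 'b': at 0 (fail-walked)
pos 22 'a': at 1
pos 23 'd': at 2
pos 24 'a': at 3  emit P2@[22:24]
pos 25 'b': at 4
pos 26 'd': at 5  emit P0@[22:26]
pos 27 'a': at 1 (fail-walked)
pos 28 'c': at 6 (fail-walked)  emit P4@[28:28]
pos 29 'd': at 15  emit P5@[28:29]
pos 30 'a': at 1 (fail-walked)
pos 31 'a': at 1 (fail-walked)
pos 32 'c': at 6 (fail-walked)  emit P4@[32:32]
pos 33 'c': at 7  emit P4@[33:33],P6@[32:33]
pos 34 'c': at 8  emit P1@[32:34],P4@[34:34],P6@[33:34]
pos 35 'd': at 15 (fail-walked)  emit P5@[34:35]
pos 36 'c': at 10 (fail-walked)  emit P4@[36:36]
pos 37 'b': at 11
pos 38 'd': at 12
pos 39 'b': at 13
pos 40 'd': at 14  emit P3@[35:40]
pos 41 'd': at 9 (fail-walked)
pos 42 'c': at 10  emit P4@[42:42]
pos 43 'd': at 15 (fail-walked)  emit P5@[42:43]
pos 44 'd': at 9 (fail-walked)
pos 45 'a': at 1 (fail-walked)
pos 46 'a': at 1 (fail-walked)
pos 47 'c': at 6 (fail-walked)  emit P4@[47:47]
pos 48 'c': at 7  emit P4@[48:48],P6@[47:48]
pos 49 'c': at 8  emit P1@[47:49],P4@[49:49],P6@[48:49]
pos 50 'c': at 8 (fail-walked)  emit P1@[48:50],P4@[50:50],P6@[49:50]
pos 51 'a': at 1 (fail-walked)
pos 52 'd': at 2
pos 53 'a': at 3  emit P2@[51:53]
pos 54 'b': at 4
pos 55 'd': at 5  emit P0@[51:55]
pos 56 'b': at 0 (fail-walked)

Result: [[3,4],[5,4],[6,5],[9,2],[11,0],[16,2],[18,4],[19,4],[19,6],[20,1],[20,4],[20,6],[24,2],[26,0],[28,4],[29,5],[32,4],[33,4],[33,6],[34,1],[34,4],[34,6],[35,5],[36,4],[40,3],[42,4],[43,5],[47,4],[48,4],[48,6],[49,1],[49,4],[49,6],[50,1],[50,4],[50,6],[53,2],[55,0]]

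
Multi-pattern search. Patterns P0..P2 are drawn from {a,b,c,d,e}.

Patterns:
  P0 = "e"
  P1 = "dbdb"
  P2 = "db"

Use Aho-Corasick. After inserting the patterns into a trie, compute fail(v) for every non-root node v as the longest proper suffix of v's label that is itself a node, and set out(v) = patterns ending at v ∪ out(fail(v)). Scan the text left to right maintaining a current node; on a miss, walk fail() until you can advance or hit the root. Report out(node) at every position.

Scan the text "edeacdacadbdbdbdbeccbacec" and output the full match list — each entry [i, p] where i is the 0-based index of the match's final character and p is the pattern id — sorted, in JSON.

Build:
Trie (insert patterns):
  n0 'ε': d→2 e→1
  n1 'e': ·  ←P0
  n2 'd': b→3
  n3 'db': d→4  ←P2
  n4 'dbd': b→5
  n5 'dbdb': ·  ←P1

BFS fail/out derivation:
  fail(1) 'e': from fail(0)=0 chase 'e': 0 ⇒ 0;  out={0}∪out(0)={0}
  fail(2) 'd': from fail(0)=0 chase 'd': 0 ⇒ 0;  out=∅∪out(0)=∅
  fail(3) 'db': from fail(2)=0 chase 'b': 0 ⇒ 0;  out={2}∪out(0)={2}
  fail(4) 'dbd': from fail(3)=0 chase 'd': 0 ⇒ 2;  out=∅∪out(2)=∅
  fail(5) 'dbdb': from fail(4)=2 chase 'b': 2 ⇒ 3;  out={1}∪out(3)={1,2}

Text stream:
[0] read 'e'  n0⇒n1  ** P0@[0:0]
[1] read 'd'  n1⇒n2 ·f
[2] read 'e'  n2⇒n1 ·f  ** P0@[2:2]
[3] read 'a'  n1⇒n0 ·f
[4] read 'c'  n0⇒n0
[5] read 'd'  n0⇒n2
[6] read 'a'  n2⇒n0 ·f
[7] read 'c'  n0⇒n0
[8] read 'a'  n0⇒n0
[9] read 'd'  n0⇒n2
[10] read 'b'  n2⇒n3  ** P2@[9:10]
[11] read 'd'  n3⇒n4
[12] read 'b'  n4⇒n5  ** P1@[9:12],P2@[11:12]
[13] read 'd'  n5⇒n4 ·f
[14] read 'b'  n4⇒n5  ** P1@[11:14],P2@[13:14]
[15] read 'd'  n5⇒n4 ·f
[16] read 'b'  n4⇒n5  ** P1@[13:16],P2@[15:16]
[17] read 'e'  n5⇒n1 ·f  ** P0@[17:17]
[18] read 'c'  n1⇒n0 ·f
[19] read 'c'  n0⇒n0
[20] read 'b'  n0⇒n0
[21] read 'a'  n0⇒n0
[22] read 'c'  n0⇒n0
[23] read 'e'  n0⇒n1  ** P0@[23:23]
[24] read 'c'  n1⇒n0 ·f

Matches: [[0,0],[2,0],[10,2],[12,1],[12,2],[14,1],[14,2],[16,1],[16,2],[17,0],[23,0]]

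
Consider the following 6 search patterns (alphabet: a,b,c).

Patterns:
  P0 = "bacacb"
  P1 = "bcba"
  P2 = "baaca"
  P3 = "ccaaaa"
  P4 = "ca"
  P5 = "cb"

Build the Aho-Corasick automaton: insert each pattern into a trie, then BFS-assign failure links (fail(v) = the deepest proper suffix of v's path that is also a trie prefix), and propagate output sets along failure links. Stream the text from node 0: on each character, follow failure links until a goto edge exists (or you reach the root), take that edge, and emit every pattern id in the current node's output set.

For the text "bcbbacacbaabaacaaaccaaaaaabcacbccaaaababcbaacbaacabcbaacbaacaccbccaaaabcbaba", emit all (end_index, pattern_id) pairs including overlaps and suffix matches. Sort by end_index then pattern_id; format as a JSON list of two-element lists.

Build:
Trie (insert patterns):
  0='ε' goto b→1 c→13
  1='b' goto a→2 c→7
  2='ba' goto a→10 c→3
  3='bac' goto a→4
  4='baca' goto c→5
  5='bacac' goto b→6
  6='bacacb' goto ·  [P0 ends]
  7='bc' goto b→8
  8='bcb' goto a→9
  9='bcba' goto ·  [P1 ends]
  10='baa' goto c→11
  11='baac' goto a→12
  12='baaca' goto ·  [P2 ends]
  13='c' goto a→19 b→20 c→14
  14='cc' goto a→15
  15='cca' goto a→16
  16='ccaa' goto a→17
  17='ccaaa' goto a→18
  18='ccaaaa' goto ·  [P3 ends]
  19='ca' goto ·  [P4 ends]
  20='cb' goto ·  [P5 ends]

BFS fail/out derivation:
  fail(1) 'b': from fail(0)=0 chase 'b': 0 ⇒ 0;  out=∅∪out(0)=∅
  fail(13) 'c': from fail(0)=0 chase 'c': 0 ⇒ 0;  out=∅∪out(0)=∅
  fail(2) 'ba': from fail(1)=0 chase 'a': 0 ⇒ 0;  out=∅∪out(0)=∅
  fail(7) 'bc': from fail(1)=0 chase 'c': 0 ⇒ 13;  out=∅∪out(13)=∅
  fail(14) 'cc': from fail(13)=0 chase 'c': 0 ⇒ 13;  out=∅∪out(13)=∅
  fail(19) 'ca': from fail(13)=0 chase 'a': 0 ⇒ 0;  out={4}∪out(0)={4}
  fail(20) 'cb': from fail(13)=0 chase 'b': 0 ⇒ 1;  out={5}∪out(1)={5}
  fail(3) 'bac': from fail(2)=0 chase 'c': 0 ⇒ 13;  out=∅∪out(13)=∅
  fail(8) 'bcb': from fail(7)=13 chase 'b': 13 ⇒ 20;  out=∅∪out(20)={5}
  fail(10) 'baa': from fail(2)=0 chase 'a': 0 ⇒ 0;  out=∅∪out(0)=∅
  fail(15) 'cca': from fail(14)=13 chase 'a': 13 ⇒ 19;  out=∅∪out(19)={4}
  fail(4) 'baca': from fail(3)=13 chase 'a': 13 ⇒ 19;  out=∅∪out(19)={4}
  fail(9) 'bcba': from fail(8)=20 chase 'a': 20→1 ⇒ 2;  out={1}∪out(2)={1}
  fail(11) 'baac': from fail(10)=0 chase 'c': 0 ⇒ 13;  out=∅∪out(13)=∅
  fail(16) 'ccaa': from fail(15)=19 chase 'a': 19→0 ⇒ 0;  out=∅∪out(0)=∅
  fail(5) 'bacac': from fail(4)=19 chase 'c': 19→0 ⇒ 13;  out=∅∪out(13)=∅
  fail(12) 'baaca': from fail(11)=13 chase 'a': 13 ⇒ 19;  out={2}∪out(19)={2,4}
  fail(17) 'ccaaa': from fail(16)=0 chase 'a': 0 ⇒ 0;  out=∅∪out(0)=∅
  fail(6) 'bacacb': from fail(5)=13 chase 'b': 13 ⇒ 20;  out={0}∪out(20)={0,5}
  fail(18) 'ccaaaa': from fail(17)=0 chase 'a': 0 ⇒ 0;  out={3}∪out(0)={3}

Scan:
i=0 'b': node 0→1
i=1 'c': node 1→7
i=2 'b': node 7→8  → match P5@[1:2]
i=3 'b': node 8→1 (via fail)
i=4 'a': node 1→2
i=5 'c': node 2→3
i=6 'a': node 3→4  → match P4@[5:6]
i=7 'c': node 4→5
i=8 'b': node 5→6  → match P0@[3:8],P5@[7:8]
i=9 'a': node 6→2 (via fail)
i=10 'a': node 2→10
i=11 'b': node 10→1 (via fail)
i=12 'a': node 1→2
i=13 'a': node 2→10
i=14 'c': node 10→11
i=15 'a': node 11→12  → match P2@[11:15],P4@[14:15]
i=16 'a': node 12→0 (via fail)
i=17 'a': node 0→0
i=18 'c': node 0→13
i=19 'c': node 13→14
i=20 'a': node 14→15  → match P4@[19:20]
i=21 'a': node 15→16
i=22 'a': node 16→17
i=23 'a': node 17→18  → match P3@[18:23]
i=24 'a': node 18→0 (via fail)
i=25 'a': node 0→0
i=26 'b': node 0→1
i=27 'c': node 1→7
i=28 'a': node 7→19 (via fail)  → match P4@[27:28]
i=29 'c': node 19→13 (via fail)
i=30 'b': node 13→20  → match P5@[29:30]
i=31 'c': node 20→7 (via fail)
i=32 'c': node 7→14 (via fail)
i=33 'a': node 14→15  → match P4@[32:33]
i=34 'a': node 15→16
i=35 'a': node 16→17
i=36 'a': node 17→18  → match P3@[31:36]
i=37 'b': node 18→1 (via fail)
i=38 'a': node 1→2
i=39 'b': node 2→1 (via fail)
i=40 'c': node 1→7
i=41 'b': node 7→8  → match P5@[40:41]
i=42 'a': node 8→9  → match P1@[39:42]
i=43 'a': node 9→10 (via fail)
i=44 'c': node 10→11
i=45 'b': node 11→20 (via fail)  → match P5@[44:45]
i=46 'a': node 20→2 (via fail)
i=47 'a': node 2→10
i=48 'c': node 10→11
i=49 'a': node 11→12  → match P2@[45:49],P4@[48:49]
i=50 'b': node 12→1 (via fail)
i=51 'c': node 1→7
i=52 'b': node 7→8  → match P5@[51:52]
i=53 'a': node 8→9  → match P1@[50:53]
i=54 'a': node 9→10 (via fail)
i=55 'c': node 10→11
i=56 'b': node 11→20 (via fail)  → match P5@[55:56]
i=57 'a': node 20→2 (via fail)
i=58 'a': node 2→10
i=59 'c': node 10→11
i=60 'a': node 11→12  → match P2@[56:60],P4@[59:60]
i=61 'c': node 12→13 (via fail)
i=62 'c': node 13→14
i=63 'b': node 14→20 (via fail)  → match P5@[62:63]
i=64 'c': node 20→7 (via fail)
i=65 'c': node 7→14 (via fail)
i=66 'a': node 14→15  → match P4@[65:66]
i=67 'a': node 15→16
i=68 'a': node 16→17
i=69 'a': node 17→18  → match P3@[64:69]
i=70 'b': node 18→1 (via fail)
i=71 'c': node 1→7
i=72 'b': node 7→8  → match P5@[71:72]
i=73 'a': node 8→9  → match P1@[70:73]
i=74 'b': node 9→1 (via fail)
i=75 'a': node 1→2

All matches (sorted): [[2,5],[6,4],[8,0],[8,5],[15,2],[15,4],[20,4],[23,3],[28,4],[30,5],[33,4],[36,3],[41,5],[42,1],[45,5],[49,2],[49,4],[52,5],[53,1],[56,5],[60,2],[60,4],[63,5],[66,4],[69,3],[72,5],[73,1]]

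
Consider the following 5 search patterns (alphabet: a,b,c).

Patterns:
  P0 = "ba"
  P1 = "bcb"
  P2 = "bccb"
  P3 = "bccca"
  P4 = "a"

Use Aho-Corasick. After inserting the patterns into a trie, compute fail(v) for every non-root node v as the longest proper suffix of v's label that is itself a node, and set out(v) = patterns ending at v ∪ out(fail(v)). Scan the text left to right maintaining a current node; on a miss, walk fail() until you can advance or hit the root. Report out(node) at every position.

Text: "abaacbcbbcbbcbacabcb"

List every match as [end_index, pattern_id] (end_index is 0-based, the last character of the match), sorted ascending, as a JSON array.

Construct AC machine:
Trie (insert patterns):
  0='ε' goto a→9 b→1
  1='b' goto a→2 c→3
  2='ba' goto ·  [P0 ends]
  3='bc' goto b→4 c→5
  4='bcb' goto ·  [P1 ends]
  5='bcc' goto b→6 c→7
  6='bccb' goto ·  [P2 ends]
  7='bccc' goto a→8
  8='bccca' goto ·  [P3 ends]
  9='a' goto ·  [P4 ends]

BFS fail/out derivation:
  fail(1) 'b': from fail(0)=0 chase 'b': 0 ⇒ 0;  out=∅∪out(0)=∅
  fail(9) 'a': from fail(0)=0 chase 'a': 0 ⇒ 0;  out={4}∪out(0)={4}
  fail(2) 'ba': from fail(1)=0 chase 'a': 0 ⇒ 9;  out={0}∪out(9)={0,4}
  fail(3) 'bc': from fail(1)=0 chase 'c': 0 ⇒ 0;  out=∅∪out(0)=∅
  fail(4) 'bcb': from fail(3)=0 chase 'b': 0 ⇒ 1;  out={1}∪out(1)={1}
  fail(5) 'bcc': from fail(3)=0 chase 'c': 0 ⇒ 0;  out=∅∪out(0)=∅
  fail(6) 'bccb': from fail(5)=0 chase 'b': 0 ⇒ 1;  out={2}∪out(1)={2}
  fail(7) 'bccc': from fail(5)=0 chase 'c': 0 ⇒ 0;  out=∅∪out(0)=∅
  fail(8) 'bccca': from fail(7)=0 chase 'a': 0 ⇒ 9;  out={3}∪out(9)={3,4}

Run:
i=0 'a': node 0→9  → match P4@[0:0]
i=1 'b': node 9→1 (fail-walked)
i=2 'a': node 1→2  → match P0@[1:2],P4@[2:2]
i=3 'a': node 2→9 (fail-walked)  → match P4@[3:3]
i=4 'c': node 9→0 (fail-walked)
i=5 'b': node 0→1
i=6 'c': node 1→3
i=7 'b': node 3→4  → match P1@[5:7]
i=8 'b': node 4→1 (fail-walked)
i=9 'c': node 1→3
i=10 'b': node 3→4  → match P1@[8:10]
i=11 'b': node 4→1 (fail-walked)
i=12 'c': node 1→3
i=13 'b': node 3→4  → match P1@[11:13]
i=14 'a': node 4→2 (fail-walked)  → match P0@[13:14],P4@[14:14]
i=15 'c': node 2→0 (fail-walked)
i=16 'a': node 0→9  → match P4@[16:16]
i=17 'b': node 9→1 (fail-walked)
i=18 'c': node 1→3
i=19 'b': node 3→4  → match P1@[17:19]

Matches: [[0,4],[2,0],[2,4],[3,4],[7,1],[10,1],[13,1],[14,0],[14,4],[16,4],[19,1]]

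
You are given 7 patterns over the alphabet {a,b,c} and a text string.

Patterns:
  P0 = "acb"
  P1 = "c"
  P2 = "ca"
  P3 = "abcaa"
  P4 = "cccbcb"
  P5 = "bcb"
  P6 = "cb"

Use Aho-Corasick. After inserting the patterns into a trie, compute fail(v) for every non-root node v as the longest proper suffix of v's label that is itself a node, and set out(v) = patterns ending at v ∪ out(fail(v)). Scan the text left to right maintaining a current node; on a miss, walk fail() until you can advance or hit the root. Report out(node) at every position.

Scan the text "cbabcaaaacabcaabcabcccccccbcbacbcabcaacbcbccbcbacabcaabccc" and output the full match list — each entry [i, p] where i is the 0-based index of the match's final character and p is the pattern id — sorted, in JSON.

Construct AC machine:
Trie (insert patterns):
  n0 'ε': a→1 b→15 c→4
  n1 'a': b→6 c→2
  n2 'ac': b→3
  n3 'acb': ·  [P0 ends]
  n4 'c': a→5 b→18 c→10  [P1 ends]
  n5 'ca': ·  [P2 ends]
  n6 'ab': c→7
  n7 'abc': a→8
  n8 'abca': a→9
  n9 'abcaa': ·  [P3 ends]
  n10 'cc': c→11
  n11 'ccc': b→12
  n12 'cccb': c→13
  n13 'cccbc': b→14
  n14 'cccbcb': ·  [P4 ends]
  n15 'b': c→16
  n16 'bc': b→17
  n17 'bcb': ·  [P5 ends]
  n18 'cb': ·  [P6 ends]

Failure links (BFS by depth):
  n1('a'): parent n0 fail=0; on 'a' 0 → fail=0;  out ∅∪∅=∅
  n4('c'): parent n0 fail=0; on 'c' 0 → fail=0;  out {1}∪∅={1}
  n15('b'): parent n0 fail=0; on 'b' 0 → fail=0;  out ∅∪∅=∅
  n2('ac'): parent n1 fail=0; on 'c' 0 → fail=4;  out ∅∪{1}={1}
  n5('ca'): parent n4 fail=0; on 'a' 0 → fail=1;  out {2}∪∅={2}
  n6('ab'): parent n1 fail=0; on 'b' 0 → fail=15;  out ∅∪∅=∅
  n10('cc'): parent n4 fail=0; on 'c' 0 → fail=4;  out ∅∪{1}={1}
  n16('bc'): parent n15 fail=0; on 'c' 0 → fail=4;  out ∅∪{1}={1}
  n18('cb'): parent n4 fail=0; on 'b' 0 → fail=15;  out {6}∪∅={6}
  n3('acb'): parent n2 fail=4; on 'b' 4 → fail=18;  out {0}∪{6}={0,6}
  n7('abc'): parent n6 fail=15; on 'c' 15 → fail=16;  out ∅∪{1}={1}
  n11('ccc'): parent n10 fail=4; on 'c' 4 → fail=10;  out ∅∪{1}={1}
  n17('bcb'): parent n16 fail=4; on 'b' 4 → fail=18;  out {5}∪{6}={5,6}
  n8('abca'): parent n7 fail=16; on 'a' 16→4 → fail=5;  out ∅∪{2}={2}
  n12('cccb'): parent n11 fail=10; on 'b' 10→4 → fail=18;  out ∅∪{6}={6}
  n9('abcaa'): parent n8 fail=5; on 'a' 5→1→0 → fail=1;  out {3}∪∅={3}
  n13('cccbc'): parent n12 fail=18; on 'c' 18→15 → fail=16;  out ∅∪{1}={1}
  n14('cccbcb'): parent n13 fail=16; on 'b' 16 → fail=17;  out {4}∪{5,6}={4,5,6}

Scan:
pos 0 'c': at 4  → match P1@[0:0]
pos 1 'b': at 18  → match P6@[0:1]
pos 2 'a': at 1 (via fail)
pos 3 'b': at 6
pos 4 'c': at 7  → match P1@[4:4]
pos 5 'a': at 8  → match P2@[4:5]
pos 6 'a': at 9  → match P3@[2:6]
pos 7 'a': at 1 (via fail)
pos 8 'a': at 1 (via fail)
pos 9 'c': at 2  → match P1@[9:9]
pos 10 'a': at 5 (via fail)  → match P2@[9:10]
pos 11 'b': at 6 (via fail)
pos 12 'c': at 7  → match P1@[12:12]
pos 13 'a': at 8  → match P2@[12:13]
pos 14 'a': at 9  → match P3@[10:14]
pos 15 'b': at 6 (via fail)
pos 16 'c': at 7  → match P1@[16:16]
pos 17 'a': at 8  → match P2@[16:17]
pos 18 'b': at 6 (via fail)
pos 19 'c': at 7  → match P1@[19:19]
pos 20 'c': at 10 (via fail)  → match P1@[20:20]
pos 21 'c': at 11  → match P1@[21:21]
pos 22 'c': at 11 (via fail)  → match P1@[22:22]
pos 23 'c': at 11 (via fail)  → match P1@[23:23]
pos 24 'c': at 11 (via fail)  → match P1@[24:24]
pos 25 'c': at 11 (via fail)  → match P1@[25:25]
pos 26 'b': at 12  → match P6@[25:26]
pos 27 'c': at 13  → match P1@[27:27]
pos 28 'b': at 14  → match P4@[23:28],P5@[26:28],P6@[27:28]
pos 29 'a': at 1 (via fail)
pos 30 'c': at 2  → match P1@[30:30]
pos 31 'b': at 3  → match P0@[29:31],P6@[30:31]
pos 32 'c': at 16 (via fail)  → match P1@[32:32]
pos 33 'a': at 5 (via fail)  → match P2@[32:33]
pos 34 'b': at 6 (via fail)
pos 35 'c': at 7  → match P1@[35:35]
pos 36 'a': at 8  → match P2@[35:36]
pos 37 'a': at 9  → match P3@[33:37]
pos 38 'c': at 2 (via fail)  → match P1@[38:38]
pos 39 'b': at 3  → match P0@[37:39],P6@[38:39]
pos 40 'c': at 16 (via fail)  → match P1@[40:40]
pos 41 'b': at 17  → match P5@[39:41],P6@[40:41]
pos 42 'c': at 16 (via fail)  → match P1@[42:42]
pos 43 'c': at 10 (via fail)  → match P1@[43:43]
pos 44 'b': at 18 (via fail)  → match P6@[43:44]
pos 45 'c': at 16 (via fail)  → match P1@[45:45]
pos 46 'b': at 17  → match P5@[44:46],P6@[45:46]
pos 47 'a': at 1 (via fail)
pos 48 'c': at 2  → match P1@[48:48]
pos 49 'a': at 5 (via fail)  → match P2@[48:49]
pos 50 'b': at 6 (via fail)
pos 51 'c': at 7  → match P1@[51:51]
pos 52 'a': at 8  → match P2@[51:52]
pos 53 'a': at 9  → match P3@[49:53]
pos 54 'b': at 6 (via fail)
pos 55 'c': at 7  → match P1@[55:55]
pos 56 'c': at 10 (via fail)  → match P1@[56:56]
pos 57 'c': at 11  → match P1@[57:57]

All matches (sorted): [[0,1],[1,6],[4,1],[5,2],[6,3],[9,1],[10,2],[12,1],[13,2],[14,3],[16,1],[17,2],[19,1],[20,1],[21,1],[22,1],[23,1],[24,1],[25,1],[26,6],[27,1],[28,4],[28,5],[28,6],[30,1],[31,0],[31,6],[32,1],[33,2],[35,1],[36,2],[37,3],[38,1],[39,0],[39,6],[40,1],[41,5],[41,6],[42,1],[43,1],[44,6],[45,1],[46,5],[46,6],[48,1],[49,2],[51,1],[52,2],[53,3],[55,1],[56,1],[57,1]]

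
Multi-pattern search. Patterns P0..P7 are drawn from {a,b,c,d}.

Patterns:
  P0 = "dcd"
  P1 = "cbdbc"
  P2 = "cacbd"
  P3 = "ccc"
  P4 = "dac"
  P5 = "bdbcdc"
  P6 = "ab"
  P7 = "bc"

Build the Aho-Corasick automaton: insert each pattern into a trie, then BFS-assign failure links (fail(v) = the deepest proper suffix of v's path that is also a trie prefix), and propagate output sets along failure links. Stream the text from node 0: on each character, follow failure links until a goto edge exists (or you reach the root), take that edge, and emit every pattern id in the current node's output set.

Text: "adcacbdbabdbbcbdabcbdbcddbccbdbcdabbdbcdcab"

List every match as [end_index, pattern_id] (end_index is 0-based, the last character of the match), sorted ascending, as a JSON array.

Construct AC machine:
Trie (insert patterns):
  0='ε' goto a→23 b→17 c→4 d→1
  1='d' goto a→15 c→2
  2='dc' goto d→3
  3='dcd' goto ·  ←P0
  4='c' goto a→9 b→5 c→13
  5='cb' goto d→6
  6='cbd' goto b→7
  7='cbdb' goto c→8
  8='cbdbc' goto ·  ←P1
  9='ca' goto c→10
  10='cac' goto b→11
  11='cacb' goto d→12
  12='cacbd' goto ·  ←P2
  13='cc' goto c→14
  14='ccc' goto ·  ←P3
  15='da' goto c→16
  16='dac' goto ·  ←P4
  17='b' goto c→25 d→18
  18='bd' goto b→19
  19='bdb' goto c→20
  20='bdbc' goto d→21
  21='bdbcd' goto c→22
  22='bdbcdc' goto ·  ←P5
  23='a' goto b→24
  24='ab' goto ·  ←P6
  25='bc' goto ·  ←P7

BFS fail/out derivation:
  fail(1) 'd': from fail(0)=0 chase 'd': 0 ⇒ 0;  out=∅∪out(0)=∅
  fail(4) 'c': from fail(0)=0 chase 'c': 0 ⇒ 0;  out=∅∪out(0)=∅
  fail(17) 'b': from fail(0)=0 chase 'b': 0 ⇒ 0;  out=∅∪out(0)=∅
  fail(23) 'a': from fail(0)=0 chase 'a': 0 ⇒ 0;  out=∅∪out(0)=∅
  fail(2) 'dc': from fail(1)=0 chase 'c': 0 ⇒ 4;  out=∅∪out(4)=∅
  fail(5) 'cb': from fail(4)=0 chase 'b': 0 ⇒ 17;  out=∅∪out(17)=∅
  fail(9) 'ca': from fail(4)=0 chase 'a': 0 ⇒ 23;  out=∅∪out(23)=∅
  fail(13) 'cc': from fail(4)=0 chase 'c': 0 ⇒ 4;  out=∅∪out(4)=∅
  fail(15) 'da': from fail(1)=0 chase 'a': 0 ⇒ 23;  out=∅∪out(23)=∅
  fail(18) 'bd': from fail(17)=0 chase 'd': 0 ⇒ 1;  out=∅∪out(1)=∅
  fail(24) 'ab': from fail(23)=0 chase 'b': 0 ⇒ 17;  out={6}∪out(17)={6}
  fail(25) 'bc': from fail(17)=0 chase 'c': 0 ⇒ 4;  out={7}∪out(4)={7}
  fail(3) 'dcd': from fail(2)=4 chase 'd': 4→0 ⇒ 1;  out={0}∪out(1)={0}
  fail(6) 'cbd': from fail(5)=17 chase 'd': 17 ⇒ 18;  out=∅∪out(18)=∅
  fail(10) 'cac': from fail(9)=23 chase 'c': 23→0 ⇒ 4;  out=∅∪out(4)=∅
  fail(14) 'ccc': from fail(13)=4 chase 'c': 4 ⇒ 13;  out={3}∪out(13)={3}
  fail(16) 'dac': from fail(15)=23 chase 'c': 23→0 ⇒ 4;  out={4}∪out(4)={4}
  fail(19) 'bdb': from fail(18)=1 chase 'b': 1→0 ⇒ 17;  out=∅∪out(17)=∅
  fail(7) 'cbdb': from fail(6)=18 chase 'b': 18 ⇒ 19;  out=∅∪out(19)=∅
  fail(11) 'cacb': from fail(10)=4 chase 'b': 4 ⇒ 5;  out=∅∪out(5)=∅
  fail(20) 'bdbc': from fail(19)=17 chase 'c': 17 ⇒ 25;  out=∅∪out(25)={7}
  fail(8) 'cbdbc': from fail(7)=19 chase 'c': 19 ⇒ 20;  out={1}∪out(20)={1,7}
  fail(12) 'cacbd': from fail(11)=5 chase 'd': 5 ⇒ 6;  out={2}∪out(6)={2}
  fail(21) 'bdbcd': from fail(20)=25 chase 'd': 25→4→0 ⇒ 1;  out=∅∪out(1)=∅
  fail(22) 'bdbcdc': from fail(21)=1 chase 'c': 1 ⇒ 2;  out={5}∪out(2)={5}

Run:
[0] read 'a'  n0⇒n23
[1] read 'd'  n23⇒n1 (via fail)
[2] read 'c'  n1⇒n2
[3] read 'a'  n2⇒n9 (via fail)
[4] read 'c'  n9⇒n10
[5] read 'b'  n10⇒n11
[6] read 'd'  n11⇒n12  → match P2@[2:6]
[7] read 'b'  n12⇒n7 (via fail)
[8] read 'a'  n7⇒n23 (via fail)
[9] read 'b'  n23⇒n24  → match P6@[8:9]
[10] read 'd'  n24⇒n18 (via fail)
[11] read 'b'  n18⇒n19
[12] read 'b'  n19⇒n17 (via fail)
[13] read 'c'  n17⇒n25  → match P7@[12:13]
[14] read 'b'  n25⇒n5 (via fail)
[15] read 'd'  n5⇒n6
[16] read 'a'  n6⇒n15 (via fail)
[17] read 'b'  n15⇒n24 (via fail)  → match P6@[16:17]
[18] read 'c'  n24⇒n25 (via fail)  → match P7@[17:18]
[19] read 'b'  n25⇒n5 (via fail)
[20] read 'd'  n5⇒n6
[21] read 'b'  n6⇒n7
[22] read 'c'  n7⇒n8  → match P1@[18:22],P7@[21:22]
[23] read 'd'  n8⇒n21 (via fail)
[24] read 'd'  n21⇒n1 (via fail)
[25] read 'b'  n1⇒n17 (via fail)
[26] read 'c'  n17⇒n25  → match P7@[25:26]
[27] read 'c'  n25⇒n13 (via fail)
[28] read 'b'  n13⇒n5 (via fail)
[29] read 'd'  n5⇒n6
[30] read 'b'  n6⇒n7
[31] read 'c'  n7⇒n8  → match P1@[27:31],P7@[30:31]
[32] read 'd'  n8⇒n21 (via fail)
[33] read 'a'  n21⇒n15 (via fail)
[34] read 'b'  n15⇒n24 (via fail)  → match P6@[33:34]
[35] read 'b'  n24⇒n17 (via fail)
[36] read 'd'  n17⇒n18
[37] read 'b'  n18⇒n19
[38] read 'c'  n19⇒n20  → match P7@[37:38]
[39] read 'd'  n20⇒n21
[40] read 'c'  n21⇒n22  → match P5@[35:40]
[41] read 'a'  n22⇒n9 (via fail)
[42] read 'b'  n9⇒n24 (via fail)  → match P6@[41:42]

Result: [[6,2],[9,6],[13,7],[17,6],[18,7],[22,1],[22,7],[26,7],[31,1],[31,7],[34,6],[38,7],[40,5],[42,6]]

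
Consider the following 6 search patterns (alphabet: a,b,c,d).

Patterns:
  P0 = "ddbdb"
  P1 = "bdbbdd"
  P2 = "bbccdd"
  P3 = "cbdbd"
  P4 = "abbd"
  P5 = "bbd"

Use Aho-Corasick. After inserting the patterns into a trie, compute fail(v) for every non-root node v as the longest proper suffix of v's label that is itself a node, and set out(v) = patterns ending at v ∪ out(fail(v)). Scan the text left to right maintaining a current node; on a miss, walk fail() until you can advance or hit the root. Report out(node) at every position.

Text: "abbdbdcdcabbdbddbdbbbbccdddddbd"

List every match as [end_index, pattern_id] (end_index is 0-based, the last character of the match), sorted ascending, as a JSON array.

Build automaton:
Trie (insert patterns):
  0='ε' goto a→22 b→6 c→17 d→1
  1='d' goto d→2
  2='dd' goto b→3
  3='ddb' goto d→4
  4='ddbd' goto b→5
  5='ddbdb' goto ·  ←P0
  6='b' goto b→12 d→7
  7='bd' goto b→8
  8='bdb' goto b→9
  9='bdbb' goto d→10
  10='bdbbd' goto d→11
  11='bdbbdd' goto ·  ←P1
  12='bb' goto c→13 d→26
  13='bbc' goto c→14
  14='bbcc' goto d→15
  15='bbccd' goto d→16
  16='bbccdd' goto ·  ←P2
  17='c' goto b→18
  18='cb' goto d→19
  19='cbd' goto b→20
  20='cbdb' goto d→21
  21='cbdbd' goto ·  ←P3
  22='a' goto b→23
  23='ab' goto b→24
  24='abb' goto d→25
  25='abbd' goto ·  ←P4
  26='bbd' goto ·  ←P5

Failure links (BFS by depth):
  fail(1) 'd': from fail(0)=0 chase 'd': 0 ⇒ 0;  out=∅∪out(0)=∅
  fail(6) 'b': from fail(0)=0 chase 'b': 0 ⇒ 0;  out=∅∪out(0)=∅
  fail(17) 'c': from fail(0)=0 chase 'c': 0 ⇒ 0;  out=∅∪out(0)=∅
  fail(22) 'a': from fail(0)=0 chase 'a': 0 ⇒ 0;  out=∅∪out(0)=∅
  fail(2) 'dd': from fail(1)=0 chase 'd': 0 ⇒ 1;  out=∅∪out(1)=∅
  fail(7) 'bd': from fail(6)=0 chase 'd': 0 ⇒ 1;  out=∅∪out(1)=∅
  fail(12) 'bb': from fail(6)=0 chase 'b': 0 ⇒ 6;  out=∅∪out(6)=∅
  fail(18) 'cb': from fail(17)=0 chase 'b': 0 ⇒ 6;  out=∅∪out(6)=∅
  fail(23) 'ab': from fail(22)=0 chase 'b': 0 ⇒ 6;  out=∅∪out(6)=∅
  fail(3) 'ddb': from fail(2)=1 chase 'b': 1→0 ⇒ 6;  out=∅∪out(6)=∅
  fail(8) 'bdb': from fail(7)=1 chase 'b': 1→0 ⇒ 6;  out=∅∪out(6)=∅
  fail(13) 'bbc': from fail(12)=6 chase 'c': 6→0 ⇒ 17;  out=∅∪out(17)=∅
  fail(19) 'cbd': from fail(18)=6 chase 'd': 6 ⇒ 7;  out=∅∪out(7)=∅
  fail(24) 'abb': from fail(23)=6 chase 'b': 6 ⇒ 12;  out=∅∪out(12)=∅
  fail(26) 'bbd': from fail(12)=6 chase 'd': 6 ⇒ 7;  out={5}∪out(7)={5}
  fail(4) 'ddbd': from fail(3)=6 chase 'd': 6 ⇒ 7;  out=∅∪out(7)=∅
  fail(9) 'bdbb': from fail(8)=6 chase 'b': 6 ⇒ 12;  out=∅∪out(12)=∅
  fail(14) 'bbcc': from fail(13)=17 chase 'c': 17→0 ⇒ 17;  out=∅∪out(17)=∅
  fail(20) 'cbdb': from fail(19)=7 chase 'b': 7 ⇒ 8;  out=∅∪out(8)=∅
  fail(25) 'abbd': from fail(24)=12 chase 'd': 12 ⇒ 26;  out={4}∪out(26)={4,5}
  fail(5) 'ddbdb': from fail(4)=7 chase 'b': 7 ⇒ 8;  out={0}∪out(8)={0}
  fail(10) 'bdbbd': from fail(9)=12 chase 'd': 12 ⇒ 26;  out=∅∪out(26)={5}
  fail(15) 'bbccd': from fail(14)=17 chase 'd': 17→0 ⇒ 1;  out=∅∪out(1)=∅
  fail(21) 'cbdbd': from fail(20)=8 chase 'd': 8→6 ⇒ 7;  out={3}∪out(7)={3}
  fail(11) 'bdbbdd': from fail(10)=26 chase 'd': 26→7→1 ⇒ 2;  out={1}∪out(2)={1}
  fail(16) 'bbccdd': from fail(15)=1 chase 'd': 1 ⇒ 2;  out={2}∪out(2)={2}

Run:
[0] read 'a'  n0⇒n22
[1] read 'b'  n22⇒n23
[2] read 'b'  n23⇒n24
[3] read 'd'  n24⇒n25  emit P4@[0:3],P5@[1:3]
[4] read 'b'  n25⇒n8 (fail-walked)
[5] read 'd'  n8⇒n7 (fail-walked)
[6] read 'c'  n7⇒n17 (fail-walked)
[7] read 'd'  n17⇒n1 (fail-walked)
[8] read 'c'  n1⇒n17 (fail-walked)
[9] read 'a'  n17⇒n22 (fail-walked)
[10] read 'b'  n22⇒n23
[11] read 'b'  n23⇒n24
[12] read 'd'  n24⇒n25  emit P4@[9:12],P5@[10:12]
[13] read 'b'  n25⇒n8 (fail-walked)
[14] read 'd'  n8⇒n7 (fail-walked)
[15] read 'd'  n7⇒n2 (fail-walked)
[16] read 'b'  n2⇒n3
[17] read 'd'  n3⇒n4
[18] read 'b'  n4⇒n5  emit P0@[14:18]
[19] read 'b'  n5⇒n9 (fail-walked)
[20] read 'b'  n9⇒n12 (fail-walked)
[21] read 'b'  n12⇒n12 (fail-walked)
[22] read 'c'  n12⇒n13
[23] read 'c'  n13⇒n14
[24] read 'd'  n14⇒n15
[25] read 'd'  n15⇒n16  emit P2@[20:25]
[26] read 'd'  n16⇒n2 (fail-walked)
[27] read 'd'  n2⇒n2 (fail-walked)
[28] read 'd'  n2⇒n2 (fail-walked)
[29] read 'b'  n2⇒n3
[30] read 'd'  n3⇒n4

Matches: [[3,4],[3,5],[12,4],[12,5],[18,0],[25,2]]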